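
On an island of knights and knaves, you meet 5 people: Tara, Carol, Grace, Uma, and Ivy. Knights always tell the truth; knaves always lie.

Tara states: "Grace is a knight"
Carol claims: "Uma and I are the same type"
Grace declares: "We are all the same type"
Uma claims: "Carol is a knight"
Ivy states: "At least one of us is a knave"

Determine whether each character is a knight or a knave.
Tara is a knave.
Carol is a knight.
Grace is a knave.
Uma is a knight.
Ivy is a knight.

Verification:
- Tara (knave) says "Grace is a knight" - this is FALSE (a lie) because Grace is a knave.
- Carol (knight) says "Uma and I are the same type" - this is TRUE because Carol is a knight and Uma is a knight.
- Grace (knave) says "We are all the same type" - this is FALSE (a lie) because Carol, Uma, and Ivy are knights and Tara and Grace are knaves.
- Uma (knight) says "Carol is a knight" - this is TRUE because Carol is a knight.
- Ivy (knight) says "At least one of us is a knave" - this is TRUE because Tara and Grace are knaves.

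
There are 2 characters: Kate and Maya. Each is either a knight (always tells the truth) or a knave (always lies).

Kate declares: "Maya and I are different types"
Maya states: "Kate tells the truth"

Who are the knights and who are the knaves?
Kate is a knave.
Maya is a knave.

Verification:
- Kate (knave) says "Maya and I are different types" - this is FALSE (a lie) because Kate is a knave and Maya is a knave.
- Maya (knave) says "Kate tells the truth" - this is FALSE (a lie) because Kate is a knave.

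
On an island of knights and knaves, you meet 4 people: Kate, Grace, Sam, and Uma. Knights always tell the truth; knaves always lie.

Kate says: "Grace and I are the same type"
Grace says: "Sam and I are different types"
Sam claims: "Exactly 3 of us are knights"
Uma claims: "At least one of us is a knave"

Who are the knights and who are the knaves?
Kate is a knave.
Grace is a knight.
Sam is a knave.
Uma is a knight.

Verification:
- Kate (knave) says "Grace and I are the same type" - this is FALSE (a lie) because Kate is a knave and Grace is a knight.
- Grace (knight) says "Sam and I are different types" - this is TRUE because Grace is a knight and Sam is a knave.
- Sam (knave) says "Exactly 3 of us are knights" - this is FALSE (a lie) because there are 2 knights.
- Uma (knight) says "At least one of us is a knave" - this is TRUE because Kate and Sam are knaves.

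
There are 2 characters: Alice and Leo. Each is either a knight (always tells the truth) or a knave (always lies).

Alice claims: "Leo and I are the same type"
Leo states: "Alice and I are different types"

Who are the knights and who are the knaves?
Alice is a knave.
Leo is a knight.

Verification:
- Alice (knave) says "Leo and I are the same type" - this is FALSE (a lie) because Alice is a knave and Leo is a knight.
- Leo (knight) says "Alice and I are different types" - this is TRUE because Leo is a knight and Alice is a knave.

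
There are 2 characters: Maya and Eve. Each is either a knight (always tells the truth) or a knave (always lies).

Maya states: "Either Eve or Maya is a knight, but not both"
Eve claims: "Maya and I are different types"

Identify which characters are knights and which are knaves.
Maya is a knave.
Eve is a knave.

Verification:
- Maya (knave) says "Either Eve or Maya is a knight, but not both" - this is FALSE (a lie) because Eve is a knave and Maya is a knave.
- Eve (knave) says "Maya and I are different types" - this is FALSE (a lie) because Eve is a knave and Maya is a knave.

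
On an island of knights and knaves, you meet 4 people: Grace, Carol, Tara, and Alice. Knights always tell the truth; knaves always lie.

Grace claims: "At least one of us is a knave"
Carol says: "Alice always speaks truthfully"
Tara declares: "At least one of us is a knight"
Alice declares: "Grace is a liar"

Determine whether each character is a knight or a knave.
Grace is a knight.
Carol is a knave.
Tara is a knight.
Alice is a knave.

Verification:
- Grace (knight) says "At least one of us is a knave" - this is TRUE because Carol and Alice are knaves.
- Carol (knave) says "Alice always speaks truthfully" - this is FALSE (a lie) because Alice is a knave.
- Tara (knight) says "At least one of us is a knight" - this is TRUE because Grace and Tara are knights.
- Alice (knave) says "Grace is a liar" - this is FALSE (a lie) because Grace is a knight.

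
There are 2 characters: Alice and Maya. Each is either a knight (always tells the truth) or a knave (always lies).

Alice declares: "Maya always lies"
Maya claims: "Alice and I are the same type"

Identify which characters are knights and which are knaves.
Alice is a knight.
Maya is a knave.

Verification:
- Alice (knight) says "Maya always lies" - this is TRUE because Maya is a knave.
- Maya (knave) says "Alice and I are the same type" - this is FALSE (a lie) because Maya is a knave and Alice is a knight.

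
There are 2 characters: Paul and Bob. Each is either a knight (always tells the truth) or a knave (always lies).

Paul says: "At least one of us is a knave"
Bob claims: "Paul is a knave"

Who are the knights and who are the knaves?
Paul is a knight.
Bob is a knave.

Verification:
- Paul (knight) says "At least one of us is a knave" - this is TRUE because Bob is a knave.
- Bob (knave) says "Paul is a knave" - this is FALSE (a lie) because Paul is a knight.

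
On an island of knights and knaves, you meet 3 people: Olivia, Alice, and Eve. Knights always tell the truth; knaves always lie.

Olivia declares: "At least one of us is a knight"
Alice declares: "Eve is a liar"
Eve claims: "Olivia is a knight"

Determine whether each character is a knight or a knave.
Olivia is a knight.
Alice is a knave.
Eve is a knight.

Verification:
- Olivia (knight) says "At least one of us is a knight" - this is TRUE because Olivia and Eve are knights.
- Alice (knave) says "Eve is a liar" - this is FALSE (a lie) because Eve is a knight.
- Eve (knight) says "Olivia is a knight" - this is TRUE because Olivia is a knight.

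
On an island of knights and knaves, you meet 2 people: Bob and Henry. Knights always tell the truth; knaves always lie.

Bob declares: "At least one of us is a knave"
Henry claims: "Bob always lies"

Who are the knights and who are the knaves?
Bob is a knight.
Henry is a knave.

Verification:
- Bob (knight) says "At least one of us is a knave" - this is TRUE because Henry is a knave.
- Henry (knave) says "Bob always lies" - this is FALSE (a lie) because Bob is a knight.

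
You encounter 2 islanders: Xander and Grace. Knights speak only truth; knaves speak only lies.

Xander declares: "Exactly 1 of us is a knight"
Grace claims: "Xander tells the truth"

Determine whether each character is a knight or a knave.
Xander is a knave.
Grace is a knave.

Verification:
- Xander (knave) says "Exactly 1 of us is a knight" - this is FALSE (a lie) because there are 0 knights.
- Grace (knave) says "Xander tells the truth" - this is FALSE (a lie) because Xander is a knave.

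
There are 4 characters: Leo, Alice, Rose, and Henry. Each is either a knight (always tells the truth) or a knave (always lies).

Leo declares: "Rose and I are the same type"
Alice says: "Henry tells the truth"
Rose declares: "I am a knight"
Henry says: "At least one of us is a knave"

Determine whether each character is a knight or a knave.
Leo is a knave.
Alice is a knight.
Rose is a knight.
Henry is a knight.

Verification:
- Leo (knave) says "Rose and I are the same type" - this is FALSE (a lie) because Leo is a knave and Rose is a knight.
- Alice (knight) says "Henry tells the truth" - this is TRUE because Henry is a knight.
- Rose (knight) says "I am a knight" - this is TRUE because Rose is a knight.
- Henry (knight) says "At least one of us is a knave" - this is TRUE because Leo is a knave.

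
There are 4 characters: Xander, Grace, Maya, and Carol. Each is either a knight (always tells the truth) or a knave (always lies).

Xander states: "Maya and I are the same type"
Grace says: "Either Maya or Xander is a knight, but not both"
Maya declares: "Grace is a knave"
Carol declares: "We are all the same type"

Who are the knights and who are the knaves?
Xander is a knight.
Grace is a knave.
Maya is a knight.
Carol is a knave.

Verification:
- Xander (knight) says "Maya and I are the same type" - this is TRUE because Xander is a knight and Maya is a knight.
- Grace (knave) says "Either Maya or Xander is a knight, but not both" - this is FALSE (a lie) because Maya is a knight and Xander is a knight.
- Maya (knight) says "Grace is a knave" - this is TRUE because Grace is a knave.
- Carol (knave) says "We are all the same type" - this is FALSE (a lie) because Xander and Maya are knights and Grace and Carol are knaves.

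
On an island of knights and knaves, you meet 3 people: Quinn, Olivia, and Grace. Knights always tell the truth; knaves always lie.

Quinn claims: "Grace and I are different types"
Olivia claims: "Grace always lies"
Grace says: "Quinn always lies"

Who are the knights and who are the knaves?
Quinn is a knight.
Olivia is a knight.
Grace is a knave.

Verification:
- Quinn (knight) says "Grace and I are different types" - this is TRUE because Quinn is a knight and Grace is a knave.
- Olivia (knight) says "Grace always lies" - this is TRUE because Grace is a knave.
- Grace (knave) says "Quinn always lies" - this is FALSE (a lie) because Quinn is a knight.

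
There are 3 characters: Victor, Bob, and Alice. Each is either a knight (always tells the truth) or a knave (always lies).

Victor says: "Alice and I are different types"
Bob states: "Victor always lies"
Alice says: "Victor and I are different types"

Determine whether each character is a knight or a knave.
Victor is a knave.
Bob is a knight.
Alice is a knave.

Verification:
- Victor (knave) says "Alice and I are different types" - this is FALSE (a lie) because Victor is a knave and Alice is a knave.
- Bob (knight) says "Victor always lies" - this is TRUE because Victor is a knave.
- Alice (knave) says "Victor and I are different types" - this is FALSE (a lie) because Alice is a knave and Victor is a knave.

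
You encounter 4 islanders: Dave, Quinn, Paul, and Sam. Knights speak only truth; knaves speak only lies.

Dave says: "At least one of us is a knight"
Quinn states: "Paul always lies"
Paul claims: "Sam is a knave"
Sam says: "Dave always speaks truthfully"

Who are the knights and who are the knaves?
Dave is a knight.
Quinn is a knight.
Paul is a knave.
Sam is a knight.

Verification:
- Dave (knight) says "At least one of us is a knight" - this is TRUE because Dave, Quinn, and Sam are knights.
- Quinn (knight) says "Paul always lies" - this is TRUE because Paul is a knave.
- Paul (knave) says "Sam is a knave" - this is FALSE (a lie) because Sam is a knight.
- Sam (knight) says "Dave always speaks truthfully" - this is TRUE because Dave is a knight.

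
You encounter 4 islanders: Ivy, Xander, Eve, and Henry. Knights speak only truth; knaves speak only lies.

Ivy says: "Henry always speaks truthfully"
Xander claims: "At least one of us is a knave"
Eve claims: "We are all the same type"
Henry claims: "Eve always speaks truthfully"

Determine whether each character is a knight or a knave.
Ivy is a knave.
Xander is a knight.
Eve is a knave.
Henry is a knave.

Verification:
- Ivy (knave) says "Henry always speaks truthfully" - this is FALSE (a lie) because Henry is a knave.
- Xander (knight) says "At least one of us is a knave" - this is TRUE because Ivy, Eve, and Henry are knaves.
- Eve (knave) says "We are all the same type" - this is FALSE (a lie) because Xander is a knight and Ivy, Eve, and Henry are knaves.
- Henry (knave) says "Eve always speaks truthfully" - this is FALSE (a lie) because Eve is a knave.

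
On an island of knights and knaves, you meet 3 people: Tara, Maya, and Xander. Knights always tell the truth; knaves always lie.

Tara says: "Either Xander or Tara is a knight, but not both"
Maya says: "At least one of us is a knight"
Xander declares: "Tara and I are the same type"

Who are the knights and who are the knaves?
Tara is a knight.
Maya is a knight.
Xander is a knave.

Verification:
- Tara (knight) says "Either Xander or Tara is a knight, but not both" - this is TRUE because Xander is a knave and Tara is a knight.
- Maya (knight) says "At least one of us is a knight" - this is TRUE because Tara and Maya are knights.
- Xander (knave) says "Tara and I are the same type" - this is FALSE (a lie) because Xander is a knave and Tara is a knight.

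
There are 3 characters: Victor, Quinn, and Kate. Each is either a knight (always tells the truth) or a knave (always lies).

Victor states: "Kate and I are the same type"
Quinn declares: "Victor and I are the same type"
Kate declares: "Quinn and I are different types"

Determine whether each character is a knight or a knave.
Victor is a knight.
Quinn is a knave.
Kate is a knight.

Verification:
- Victor (knight) says "Kate and I are the same type" - this is TRUE because Victor is a knight and Kate is a knight.
- Quinn (knave) says "Victor and I are the same type" - this is FALSE (a lie) because Quinn is a knave and Victor is a knight.
- Kate (knight) says "Quinn and I are different types" - this is TRUE because Kate is a knight and Quinn is a knave.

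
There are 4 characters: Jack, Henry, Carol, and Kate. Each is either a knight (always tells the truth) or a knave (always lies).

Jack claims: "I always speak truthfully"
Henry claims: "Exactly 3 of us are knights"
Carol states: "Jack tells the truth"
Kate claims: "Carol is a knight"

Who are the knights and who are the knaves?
Jack is a knave.
Henry is a knave.
Carol is a knave.
Kate is a knave.

Verification:
- Jack (knave) says "I always speak truthfully" - this is FALSE (a lie) because Jack is a knave.
- Henry (knave) says "Exactly 3 of us are knights" - this is FALSE (a lie) because there are 0 knights.
- Carol (knave) says "Jack tells the truth" - this is FALSE (a lie) because Jack is a knave.
- Kate (knave) says "Carol is a knight" - this is FALSE (a lie) because Carol is a knave.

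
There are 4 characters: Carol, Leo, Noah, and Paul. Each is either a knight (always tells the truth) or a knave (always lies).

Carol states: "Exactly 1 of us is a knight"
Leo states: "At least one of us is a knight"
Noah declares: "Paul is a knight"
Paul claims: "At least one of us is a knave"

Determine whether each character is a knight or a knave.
Carol is a knave.
Leo is a knight.
Noah is a knight.
Paul is a knight.

Verification:
- Carol (knave) says "Exactly 1 of us is a knight" - this is FALSE (a lie) because there are 3 knights.
- Leo (knight) says "At least one of us is a knight" - this is TRUE because Leo, Noah, and Paul are knights.
- Noah (knight) says "Paul is a knight" - this is TRUE because Paul is a knight.
- Paul (knight) says "At least one of us is a knave" - this is TRUE because Carol is a knave.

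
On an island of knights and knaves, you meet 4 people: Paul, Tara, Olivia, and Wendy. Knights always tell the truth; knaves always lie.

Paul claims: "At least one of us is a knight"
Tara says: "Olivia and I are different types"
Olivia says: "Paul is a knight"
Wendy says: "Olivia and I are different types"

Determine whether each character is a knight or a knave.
Paul is a knave.
Tara is a knave.
Olivia is a knave.
Wendy is a knave.

Verification:
- Paul (knave) says "At least one of us is a knight" - this is FALSE (a lie) because no one is a knight.
- Tara (knave) says "Olivia and I are different types" - this is FALSE (a lie) because Tara is a knave and Olivia is a knave.
- Olivia (knave) says "Paul is a knight" - this is FALSE (a lie) because Paul is a knave.
- Wendy (knave) says "Olivia and I are different types" - this is FALSE (a lie) because Wendy is a knave and Olivia is a knave.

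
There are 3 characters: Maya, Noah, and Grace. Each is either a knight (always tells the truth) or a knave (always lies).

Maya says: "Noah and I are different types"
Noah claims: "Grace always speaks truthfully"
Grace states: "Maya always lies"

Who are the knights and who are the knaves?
Maya is a knight.
Noah is a knave.
Grace is a knave.

Verification:
- Maya (knight) says "Noah and I are different types" - this is TRUE because Maya is a knight and Noah is a knave.
- Noah (knave) says "Grace always speaks truthfully" - this is FALSE (a lie) because Grace is a knave.
- Grace (knave) says "Maya always lies" - this is FALSE (a lie) because Maya is a knight.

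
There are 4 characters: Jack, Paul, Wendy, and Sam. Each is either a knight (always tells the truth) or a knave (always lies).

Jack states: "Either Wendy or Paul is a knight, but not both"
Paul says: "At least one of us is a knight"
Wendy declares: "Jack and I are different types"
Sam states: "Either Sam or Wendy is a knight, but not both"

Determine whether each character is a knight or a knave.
Jack is a knave.
Paul is a knave.
Wendy is a knave.
Sam is a knave.

Verification:
- Jack (knave) says "Either Wendy or Paul is a knight, but not both" - this is FALSE (a lie) because Wendy is a knave and Paul is a knave.
- Paul (knave) says "At least one of us is a knight" - this is FALSE (a lie) because no one is a knight.
- Wendy (knave) says "Jack and I are different types" - this is FALSE (a lie) because Wendy is a knave and Jack is a knave.
- Sam (knave) says "Either Sam or Wendy is a knight, but not both" - this is FALSE (a lie) because Sam is a knave and Wendy is a knave.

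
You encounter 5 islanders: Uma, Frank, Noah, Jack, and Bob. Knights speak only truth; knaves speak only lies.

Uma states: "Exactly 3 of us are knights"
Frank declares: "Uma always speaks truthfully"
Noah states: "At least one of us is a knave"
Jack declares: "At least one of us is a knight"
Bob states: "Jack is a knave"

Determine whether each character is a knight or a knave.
Uma is a knave.
Frank is a knave.
Noah is a knight.
Jack is a knight.
Bob is a knave.

Verification:
- Uma (knave) says "Exactly 3 of us are knights" - this is FALSE (a lie) because there are 2 knights.
- Frank (knave) says "Uma always speaks truthfully" - this is FALSE (a lie) because Uma is a knave.
- Noah (knight) says "At least one of us is a knave" - this is TRUE because Uma, Frank, and Bob are knaves.
- Jack (knight) says "At least one of us is a knight" - this is TRUE because Noah and Jack are knights.
- Bob (knave) says "Jack is a knave" - this is FALSE (a lie) because Jack is a knight.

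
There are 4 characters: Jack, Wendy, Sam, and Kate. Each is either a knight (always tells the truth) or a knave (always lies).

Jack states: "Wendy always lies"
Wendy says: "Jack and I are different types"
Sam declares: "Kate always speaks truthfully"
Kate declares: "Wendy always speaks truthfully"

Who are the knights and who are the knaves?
Jack is a knave.
Wendy is a knight.
Sam is a knight.
Kate is a knight.

Verification:
- Jack (knave) says "Wendy always lies" - this is FALSE (a lie) because Wendy is a knight.
- Wendy (knight) says "Jack and I are different types" - this is TRUE because Wendy is a knight and Jack is a knave.
- Sam (knight) says "Kate always speaks truthfully" - this is TRUE because Kate is a knight.
- Kate (knight) says "Wendy always speaks truthfully" - this is TRUE because Wendy is a knight.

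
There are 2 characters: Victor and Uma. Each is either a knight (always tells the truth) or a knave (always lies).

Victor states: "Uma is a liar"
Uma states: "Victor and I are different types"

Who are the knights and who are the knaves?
Victor is a knave.
Uma is a knight.

Verification:
- Victor (knave) says "Uma is a liar" - this is FALSE (a lie) because Uma is a knight.
- Uma (knight) says "Victor and I are different types" - this is TRUE because Uma is a knight and Victor is a knave.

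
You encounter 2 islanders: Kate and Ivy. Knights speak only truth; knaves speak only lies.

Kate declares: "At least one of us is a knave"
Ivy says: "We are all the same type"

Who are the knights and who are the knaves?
Kate is a knight.
Ivy is a knave.

Verification:
- Kate (knight) says "At least one of us is a knave" - this is TRUE because Ivy is a knave.
- Ivy (knave) says "We are all the same type" - this is FALSE (a lie) because Kate is a knight and Ivy is a knave.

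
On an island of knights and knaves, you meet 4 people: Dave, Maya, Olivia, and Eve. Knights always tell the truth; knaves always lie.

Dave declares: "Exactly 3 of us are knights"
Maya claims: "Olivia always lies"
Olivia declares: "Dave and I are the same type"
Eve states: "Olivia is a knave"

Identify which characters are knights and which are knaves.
Dave is a knight.
Maya is a knight.
Olivia is a knave.
Eve is a knight.

Verification:
- Dave (knight) says "Exactly 3 of us are knights" - this is TRUE because there are 3 knights.
- Maya (knight) says "Olivia always lies" - this is TRUE because Olivia is a knave.
- Olivia (knave) says "Dave and I are the same type" - this is FALSE (a lie) because Olivia is a knave and Dave is a knight.
- Eve (knight) says "Olivia is a knave" - this is TRUE because Olivia is a knave.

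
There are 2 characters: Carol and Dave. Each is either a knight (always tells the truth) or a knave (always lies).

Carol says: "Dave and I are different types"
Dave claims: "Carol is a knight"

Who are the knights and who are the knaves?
Carol is a knave.
Dave is a knave.

Verification:
- Carol (knave) says "Dave and I are different types" - this is FALSE (a lie) because Carol is a knave and Dave is a knave.
- Dave (knave) says "Carol is a knight" - this is FALSE (a lie) because Carol is a knave.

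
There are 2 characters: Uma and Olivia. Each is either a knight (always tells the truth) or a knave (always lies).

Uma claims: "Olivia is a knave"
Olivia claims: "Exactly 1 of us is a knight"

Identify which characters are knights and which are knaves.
Uma is a knave.
Olivia is a knight.

Verification:
- Uma (knave) says "Olivia is a knave" - this is FALSE (a lie) because Olivia is a knight.
- Olivia (knight) says "Exactly 1 of us is a knight" - this is TRUE because there are 1 knights.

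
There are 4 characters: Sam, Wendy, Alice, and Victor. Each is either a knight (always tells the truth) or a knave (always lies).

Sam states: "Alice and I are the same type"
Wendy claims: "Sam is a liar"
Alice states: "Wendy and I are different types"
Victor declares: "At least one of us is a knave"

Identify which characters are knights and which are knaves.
Sam is a knight.
Wendy is a knave.
Alice is a knight.
Victor is a knight.

Verification:
- Sam (knight) says "Alice and I are the same type" - this is TRUE because Sam is a knight and Alice is a knight.
- Wendy (knave) says "Sam is a liar" - this is FALSE (a lie) because Sam is a knight.
- Alice (knight) says "Wendy and I are different types" - this is TRUE because Alice is a knight and Wendy is a knave.
- Victor (knight) says "At least one of us is a knave" - this is TRUE because Wendy is a knave.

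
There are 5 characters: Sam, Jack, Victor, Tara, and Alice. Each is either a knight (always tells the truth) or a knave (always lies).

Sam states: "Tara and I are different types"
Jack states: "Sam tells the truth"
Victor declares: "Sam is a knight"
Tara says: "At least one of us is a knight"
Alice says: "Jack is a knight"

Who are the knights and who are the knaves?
Sam is a knave.
Jack is a knave.
Victor is a knave.
Tara is a knave.
Alice is a knave.

Verification:
- Sam (knave) says "Tara and I are different types" - this is FALSE (a lie) because Sam is a knave and Tara is a knave.
- Jack (knave) says "Sam tells the truth" - this is FALSE (a lie) because Sam is a knave.
- Victor (knave) says "Sam is a knight" - this is FALSE (a lie) because Sam is a knave.
- Tara (knave) says "At least one of us is a knight" - this is FALSE (a lie) because no one is a knight.
- Alice (knave) says "Jack is a knight" - this is FALSE (a lie) because Jack is a knave.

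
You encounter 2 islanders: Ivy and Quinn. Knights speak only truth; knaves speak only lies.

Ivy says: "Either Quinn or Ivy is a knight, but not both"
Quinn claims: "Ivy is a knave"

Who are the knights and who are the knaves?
Ivy is a knight.
Quinn is a knave.

Verification:
- Ivy (knight) says "Either Quinn or Ivy is a knight, but not both" - this is TRUE because Quinn is a knave and Ivy is a knight.
- Quinn (knave) says "Ivy is a knave" - this is FALSE (a lie) because Ivy is a knight.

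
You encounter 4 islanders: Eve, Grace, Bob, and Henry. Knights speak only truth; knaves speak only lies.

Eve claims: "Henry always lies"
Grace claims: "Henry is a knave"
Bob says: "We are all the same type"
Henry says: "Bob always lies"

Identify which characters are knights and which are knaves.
Eve is a knave.
Grace is a knave.
Bob is a knave.
Henry is a knight.

Verification:
- Eve (knave) says "Henry always lies" - this is FALSE (a lie) because Henry is a knight.
- Grace (knave) says "Henry is a knave" - this is FALSE (a lie) because Henry is a knight.
- Bob (knave) says "We are all the same type" - this is FALSE (a lie) because Henry is a knight and Eve, Grace, and Bob are knaves.
- Henry (knight) says "Bob always lies" - this is TRUE because Bob is a knave.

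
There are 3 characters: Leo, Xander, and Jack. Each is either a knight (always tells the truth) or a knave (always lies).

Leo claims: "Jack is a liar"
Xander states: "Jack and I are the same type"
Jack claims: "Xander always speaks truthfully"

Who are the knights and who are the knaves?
Leo is a knave.
Xander is a knight.
Jack is a knight.

Verification:
- Leo (knave) says "Jack is a liar" - this is FALSE (a lie) because Jack is a knight.
- Xander (knight) says "Jack and I are the same type" - this is TRUE because Xander is a knight and Jack is a knight.
- Jack (knight) says "Xander always speaks truthfully" - this is TRUE because Xander is a knight.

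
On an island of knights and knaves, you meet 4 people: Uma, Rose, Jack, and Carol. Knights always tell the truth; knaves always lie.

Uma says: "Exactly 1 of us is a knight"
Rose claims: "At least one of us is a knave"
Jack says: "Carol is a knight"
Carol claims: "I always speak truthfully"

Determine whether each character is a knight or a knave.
Uma is a knave.
Rose is a knight.
Jack is a knight.
Carol is a knight.

Verification:
- Uma (knave) says "Exactly 1 of us is a knight" - this is FALSE (a lie) because there are 3 knights.
- Rose (knight) says "At least one of us is a knave" - this is TRUE because Uma is a knave.
- Jack (knight) says "Carol is a knight" - this is TRUE because Carol is a knight.
- Carol (knight) says "I always speak truthfully" - this is TRUE because Carol is a knight.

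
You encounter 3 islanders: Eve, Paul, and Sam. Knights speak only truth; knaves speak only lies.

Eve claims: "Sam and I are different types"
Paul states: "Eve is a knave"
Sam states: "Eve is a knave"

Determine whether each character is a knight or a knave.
Eve is a knight.
Paul is a knave.
Sam is a knave.

Verification:
- Eve (knight) says "Sam and I are different types" - this is TRUE because Eve is a knight and Sam is a knave.
- Paul (knave) says "Eve is a knave" - this is FALSE (a lie) because Eve is a knight.
- Sam (knave) says "Eve is a knave" - this is FALSE (a lie) because Eve is a knight.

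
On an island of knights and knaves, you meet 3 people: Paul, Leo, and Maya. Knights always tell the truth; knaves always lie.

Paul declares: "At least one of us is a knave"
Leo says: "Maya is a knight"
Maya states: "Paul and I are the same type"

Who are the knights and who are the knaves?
Paul is a knight.
Leo is a knave.
Maya is a knave.

Verification:
- Paul (knight) says "At least one of us is a knave" - this is TRUE because Leo and Maya are knaves.
- Leo (knave) says "Maya is a knight" - this is FALSE (a lie) because Maya is a knave.
- Maya (knave) says "Paul and I are the same type" - this is FALSE (a lie) because Maya is a knave and Paul is a knight.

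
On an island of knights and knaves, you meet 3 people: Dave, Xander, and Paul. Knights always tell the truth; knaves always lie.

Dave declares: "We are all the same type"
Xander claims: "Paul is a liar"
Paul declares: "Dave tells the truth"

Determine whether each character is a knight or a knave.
Dave is a knave.
Xander is a knight.
Paul is a knave.

Verification:
- Dave (knave) says "We are all the same type" - this is FALSE (a lie) because Xander is a knight and Dave and Paul are knaves.
- Xander (knight) says "Paul is a liar" - this is TRUE because Paul is a knave.
- Paul (knave) says "Dave tells the truth" - this is FALSE (a lie) because Dave is a knave.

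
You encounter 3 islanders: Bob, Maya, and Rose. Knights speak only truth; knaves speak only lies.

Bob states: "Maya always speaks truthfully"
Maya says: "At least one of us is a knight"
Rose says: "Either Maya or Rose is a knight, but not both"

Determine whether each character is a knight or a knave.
Bob is a knave.
Maya is a knave.
Rose is a knave.

Verification:
- Bob (knave) says "Maya always speaks truthfully" - this is FALSE (a lie) because Maya is a knave.
- Maya (knave) says "At least one of us is a knight" - this is FALSE (a lie) because no one is a knight.
- Rose (knave) says "Either Maya or Rose is a knight, but not both" - this is FALSE (a lie) because Maya is a knave and Rose is a knave.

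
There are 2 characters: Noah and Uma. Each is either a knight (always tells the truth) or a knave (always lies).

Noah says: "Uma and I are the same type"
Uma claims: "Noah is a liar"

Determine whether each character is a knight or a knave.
Noah is a knave.
Uma is a knight.

Verification:
- Noah (knave) says "Uma and I are the same type" - this is FALSE (a lie) because Noah is a knave and Uma is a knight.
- Uma (knight) says "Noah is a liar" - this is TRUE because Noah is a knave.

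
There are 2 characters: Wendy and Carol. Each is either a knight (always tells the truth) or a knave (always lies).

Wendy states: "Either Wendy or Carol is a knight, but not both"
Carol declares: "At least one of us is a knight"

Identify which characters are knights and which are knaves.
Wendy is a knave.
Carol is a knave.

Verification:
- Wendy (knave) says "Either Wendy or Carol is a knight, but not both" - this is FALSE (a lie) because Wendy is a knave and Carol is a knave.
- Carol (knave) says "At least one of us is a knight" - this is FALSE (a lie) because no one is a knight.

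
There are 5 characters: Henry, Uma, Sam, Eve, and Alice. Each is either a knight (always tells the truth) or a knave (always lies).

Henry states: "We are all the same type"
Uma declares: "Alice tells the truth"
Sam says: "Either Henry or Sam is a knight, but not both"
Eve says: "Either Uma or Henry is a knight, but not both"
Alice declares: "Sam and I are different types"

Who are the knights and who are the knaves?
Henry is a knave.
Uma is a knight.
Sam is a knave.
Eve is a knight.
Alice is a knight.

Verification:
- Henry (knave) says "We are all the same type" - this is FALSE (a lie) because Uma, Eve, and Alice are knights and Henry and Sam are knaves.
- Uma (knight) says "Alice tells the truth" - this is TRUE because Alice is a knight.
- Sam (knave) says "Either Henry or Sam is a knight, but not both" - this is FALSE (a lie) because Henry is a knave and Sam is a knave.
- Eve (knight) says "Either Uma or Henry is a knight, but not both" - this is TRUE because Uma is a knight and Henry is a knave.
- Alice (knight) says "Sam and I are different types" - this is TRUE because Alice is a knight and Sam is a knave.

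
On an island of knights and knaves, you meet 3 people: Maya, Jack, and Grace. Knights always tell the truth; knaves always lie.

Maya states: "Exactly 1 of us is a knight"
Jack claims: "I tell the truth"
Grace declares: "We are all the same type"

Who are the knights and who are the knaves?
Maya is a knight.
Jack is a knave.
Grace is a knave.

Verification:
- Maya (knight) says "Exactly 1 of us is a knight" - this is TRUE because there are 1 knights.
- Jack (knave) says "I tell the truth" - this is FALSE (a lie) because Jack is a knave.
- Grace (knave) says "We are all the same type" - this is FALSE (a lie) because Maya is a knight and Jack and Grace are knaves.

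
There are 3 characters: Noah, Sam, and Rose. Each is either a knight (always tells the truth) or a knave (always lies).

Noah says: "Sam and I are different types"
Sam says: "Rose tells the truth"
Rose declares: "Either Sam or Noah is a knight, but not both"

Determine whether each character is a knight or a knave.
Noah is a knave.
Sam is a knave.
Rose is a knave.

Verification:
- Noah (knave) says "Sam and I are different types" - this is FALSE (a lie) because Noah is a knave and Sam is a knave.
- Sam (knave) says "Rose tells the truth" - this is FALSE (a lie) because Rose is a knave.
- Rose (knave) says "Either Sam or Noah is a knight, but not both" - this is FALSE (a lie) because Sam is a knave and Noah is a knave.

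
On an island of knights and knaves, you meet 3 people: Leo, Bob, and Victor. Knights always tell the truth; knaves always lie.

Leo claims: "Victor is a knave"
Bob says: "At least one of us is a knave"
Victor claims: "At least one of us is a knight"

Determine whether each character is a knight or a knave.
Leo is a knave.
Bob is a knight.
Victor is a knight.

Verification:
- Leo (knave) says "Victor is a knave" - this is FALSE (a lie) because Victor is a knight.
- Bob (knight) says "At least one of us is a knave" - this is TRUE because Leo is a knave.
- Victor (knight) says "At least one of us is a knight" - this is TRUE because Bob and Victor are knights.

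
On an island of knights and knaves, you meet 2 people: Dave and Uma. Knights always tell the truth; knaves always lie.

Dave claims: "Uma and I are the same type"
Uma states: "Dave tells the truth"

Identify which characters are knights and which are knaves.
Dave is a knight.
Uma is a knight.

Verification:
- Dave (knight) says "Uma and I are the same type" - this is TRUE because Dave is a knight and Uma is a knight.
- Uma (knight) says "Dave tells the truth" - this is TRUE because Dave is a knight.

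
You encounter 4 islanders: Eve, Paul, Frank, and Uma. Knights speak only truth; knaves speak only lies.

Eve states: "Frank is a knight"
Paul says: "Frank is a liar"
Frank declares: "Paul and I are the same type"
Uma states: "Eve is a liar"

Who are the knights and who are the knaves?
Eve is a knave.
Paul is a knight.
Frank is a knave.
Uma is a knight.

Verification:
- Eve (knave) says "Frank is a knight" - this is FALSE (a lie) because Frank is a knave.
- Paul (knight) says "Frank is a liar" - this is TRUE because Frank is a knave.
- Frank (knave) says "Paul and I are the same type" - this is FALSE (a lie) because Frank is a knave and Paul is a knight.
- Uma (knight) says "Eve is a liar" - this is TRUE because Eve is a knave.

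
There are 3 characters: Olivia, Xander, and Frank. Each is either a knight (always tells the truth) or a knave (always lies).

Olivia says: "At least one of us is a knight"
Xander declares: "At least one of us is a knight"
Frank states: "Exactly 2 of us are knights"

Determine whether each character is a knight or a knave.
Olivia is a knave.
Xander is a knave.
Frank is a knave.

Verification:
- Olivia (knave) says "At least one of us is a knight" - this is FALSE (a lie) because no one is a knight.
- Xander (knave) says "At least one of us is a knight" - this is FALSE (a lie) because no one is a knight.
- Frank (knave) says "Exactly 2 of us are knights" - this is FALSE (a lie) because there are 0 knights.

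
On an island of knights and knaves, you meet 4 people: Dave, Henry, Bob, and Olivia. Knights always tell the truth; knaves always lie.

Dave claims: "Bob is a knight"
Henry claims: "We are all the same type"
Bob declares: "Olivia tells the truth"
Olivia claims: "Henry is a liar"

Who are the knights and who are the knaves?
Dave is a knight.
Henry is a knave.
Bob is a knight.
Olivia is a knight.

Verification:
- Dave (knight) says "Bob is a knight" - this is TRUE because Bob is a knight.
- Henry (knave) says "We are all the same type" - this is FALSE (a lie) because Dave, Bob, and Olivia are knights and Henry is a knave.
- Bob (knight) says "Olivia tells the truth" - this is TRUE because Olivia is a knight.
- Olivia (knight) says "Henry is a liar" - this is TRUE because Henry is a knave.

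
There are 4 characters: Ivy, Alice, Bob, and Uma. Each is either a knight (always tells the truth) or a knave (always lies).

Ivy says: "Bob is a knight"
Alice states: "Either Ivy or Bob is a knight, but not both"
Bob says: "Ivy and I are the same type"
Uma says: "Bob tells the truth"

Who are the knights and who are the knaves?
Ivy is a knight.
Alice is a knave.
Bob is a knight.
Uma is a knight.

Verification:
- Ivy (knight) says "Bob is a knight" - this is TRUE because Bob is a knight.
- Alice (knave) says "Either Ivy or Bob is a knight, but not both" - this is FALSE (a lie) because Ivy is a knight and Bob is a knight.
- Bob (knight) says "Ivy and I are the same type" - this is TRUE because Bob is a knight and Ivy is a knight.
- Uma (knight) says "Bob tells the truth" - this is TRUE because Bob is a knight.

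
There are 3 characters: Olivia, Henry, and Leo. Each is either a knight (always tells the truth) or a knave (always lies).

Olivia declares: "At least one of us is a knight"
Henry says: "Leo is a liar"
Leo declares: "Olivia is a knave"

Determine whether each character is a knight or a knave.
Olivia is a knight.
Henry is a knight.
Leo is a knave.

Verification:
- Olivia (knight) says "At least one of us is a knight" - this is TRUE because Olivia and Henry are knights.
- Henry (knight) says "Leo is a liar" - this is TRUE because Leo is a knave.
- Leo (knave) says "Olivia is a knave" - this is FALSE (a lie) because Olivia is a knight.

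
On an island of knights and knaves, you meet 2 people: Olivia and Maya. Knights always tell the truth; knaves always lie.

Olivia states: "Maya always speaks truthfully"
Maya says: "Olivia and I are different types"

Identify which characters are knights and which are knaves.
Olivia is a knave.
Maya is a knave.

Verification:
- Olivia (knave) says "Maya always speaks truthfully" - this is FALSE (a lie) because Maya is a knave.
- Maya (knave) says "Olivia and I are different types" - this is FALSE (a lie) because Maya is a knave and Olivia is a knave.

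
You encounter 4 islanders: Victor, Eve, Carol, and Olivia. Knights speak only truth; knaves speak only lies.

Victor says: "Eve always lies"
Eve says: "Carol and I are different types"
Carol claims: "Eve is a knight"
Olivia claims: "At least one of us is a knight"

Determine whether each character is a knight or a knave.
Victor is a knight.
Eve is a knave.
Carol is a knave.
Olivia is a knight.

Verification:
- Victor (knight) says "Eve always lies" - this is TRUE because Eve is a knave.
- Eve (knave) says "Carol and I are different types" - this is FALSE (a lie) because Eve is a knave and Carol is a knave.
- Carol (knave) says "Eve is a knight" - this is FALSE (a lie) because Eve is a knave.
- Olivia (knight) says "At least one of us is a knight" - this is TRUE because Victor and Olivia are knights.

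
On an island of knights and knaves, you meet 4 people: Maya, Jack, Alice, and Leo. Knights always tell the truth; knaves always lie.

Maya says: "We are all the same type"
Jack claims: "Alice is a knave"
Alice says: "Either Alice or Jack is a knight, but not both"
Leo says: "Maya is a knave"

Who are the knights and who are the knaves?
Maya is a knave.
Jack is a knave.
Alice is a knight.
Leo is a knight.

Verification:
- Maya (knave) says "We are all the same type" - this is FALSE (a lie) because Alice and Leo are knights and Maya and Jack are knaves.
- Jack (knave) says "Alice is a knave" - this is FALSE (a lie) because Alice is a knight.
- Alice (knight) says "Either Alice or Jack is a knight, but not both" - this is TRUE because Alice is a knight and Jack is a knave.
- Leo (knight) says "Maya is a knave" - this is TRUE because Maya is a knave.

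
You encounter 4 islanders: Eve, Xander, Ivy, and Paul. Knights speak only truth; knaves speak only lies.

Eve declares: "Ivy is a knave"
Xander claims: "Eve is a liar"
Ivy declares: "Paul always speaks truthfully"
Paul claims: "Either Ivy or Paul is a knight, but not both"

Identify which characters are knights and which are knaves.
Eve is a knight.
Xander is a knave.
Ivy is a knave.
Paul is a knave.

Verification:
- Eve (knight) says "Ivy is a knave" - this is TRUE because Ivy is a knave.
- Xander (knave) says "Eve is a liar" - this is FALSE (a lie) because Eve is a knight.
- Ivy (knave) says "Paul always speaks truthfully" - this is FALSE (a lie) because Paul is a knave.
- Paul (knave) says "Either Ivy or Paul is a knight, but not both" - this is FALSE (a lie) because Ivy is a knave and Paul is a knave.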